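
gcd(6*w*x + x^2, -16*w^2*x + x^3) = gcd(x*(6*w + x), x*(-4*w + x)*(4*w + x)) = x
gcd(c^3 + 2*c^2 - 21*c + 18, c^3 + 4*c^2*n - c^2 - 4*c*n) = c - 1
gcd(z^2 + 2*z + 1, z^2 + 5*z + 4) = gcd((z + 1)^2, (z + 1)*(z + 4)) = z + 1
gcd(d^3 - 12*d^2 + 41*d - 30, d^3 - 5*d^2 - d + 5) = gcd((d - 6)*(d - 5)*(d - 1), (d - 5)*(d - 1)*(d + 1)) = d^2 - 6*d + 5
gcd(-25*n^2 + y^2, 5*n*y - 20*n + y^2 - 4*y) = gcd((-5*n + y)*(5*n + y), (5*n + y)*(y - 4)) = 5*n + y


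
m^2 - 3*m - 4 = (m - 4)*(m + 1)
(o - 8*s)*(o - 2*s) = o^2 - 10*o*s + 16*s^2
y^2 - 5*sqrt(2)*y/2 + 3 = (y - 3*sqrt(2)/2)*(y - sqrt(2))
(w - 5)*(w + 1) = w^2 - 4*w - 5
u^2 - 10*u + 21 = (u - 7)*(u - 3)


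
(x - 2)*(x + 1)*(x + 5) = x^3 + 4*x^2 - 7*x - 10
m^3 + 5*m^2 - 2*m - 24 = (m - 2)*(m + 3)*(m + 4)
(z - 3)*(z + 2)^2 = z^3 + z^2 - 8*z - 12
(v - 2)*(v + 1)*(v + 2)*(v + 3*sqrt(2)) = v^4 + v^3 + 3*sqrt(2)*v^3 - 4*v^2 + 3*sqrt(2)*v^2 - 12*sqrt(2)*v - 4*v - 12*sqrt(2)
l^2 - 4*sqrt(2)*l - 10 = (l - 5*sqrt(2))*(l + sqrt(2))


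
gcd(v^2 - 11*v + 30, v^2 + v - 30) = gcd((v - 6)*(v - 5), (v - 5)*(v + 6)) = v - 5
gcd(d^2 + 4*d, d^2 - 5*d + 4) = 1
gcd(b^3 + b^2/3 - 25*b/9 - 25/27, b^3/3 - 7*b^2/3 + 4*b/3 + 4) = 1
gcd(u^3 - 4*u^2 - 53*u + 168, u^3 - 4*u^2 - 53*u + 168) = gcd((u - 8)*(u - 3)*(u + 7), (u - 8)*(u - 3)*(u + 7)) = u^3 - 4*u^2 - 53*u + 168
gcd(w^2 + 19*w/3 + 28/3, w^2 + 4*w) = w + 4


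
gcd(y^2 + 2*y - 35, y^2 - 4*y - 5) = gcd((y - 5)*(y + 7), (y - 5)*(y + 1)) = y - 5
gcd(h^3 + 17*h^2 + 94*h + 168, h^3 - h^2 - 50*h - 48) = h + 6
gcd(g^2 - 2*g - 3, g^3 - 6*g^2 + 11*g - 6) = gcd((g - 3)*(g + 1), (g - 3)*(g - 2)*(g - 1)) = g - 3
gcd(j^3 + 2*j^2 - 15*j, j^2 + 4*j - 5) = j + 5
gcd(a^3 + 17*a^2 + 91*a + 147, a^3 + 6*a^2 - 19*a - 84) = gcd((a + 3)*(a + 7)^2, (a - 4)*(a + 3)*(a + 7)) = a^2 + 10*a + 21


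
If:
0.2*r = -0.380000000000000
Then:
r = -1.90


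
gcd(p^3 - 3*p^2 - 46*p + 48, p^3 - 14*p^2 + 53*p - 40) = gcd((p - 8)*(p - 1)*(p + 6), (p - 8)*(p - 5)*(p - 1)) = p^2 - 9*p + 8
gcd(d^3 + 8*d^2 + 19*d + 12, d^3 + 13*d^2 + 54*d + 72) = d^2 + 7*d + 12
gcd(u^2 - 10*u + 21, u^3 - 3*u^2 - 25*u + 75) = u - 3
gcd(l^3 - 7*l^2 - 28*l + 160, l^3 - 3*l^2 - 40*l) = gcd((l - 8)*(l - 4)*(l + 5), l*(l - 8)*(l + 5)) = l^2 - 3*l - 40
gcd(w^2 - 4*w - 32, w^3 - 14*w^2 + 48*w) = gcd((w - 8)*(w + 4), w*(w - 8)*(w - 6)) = w - 8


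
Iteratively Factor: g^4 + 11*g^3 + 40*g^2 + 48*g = (g + 3)*(g^3 + 8*g^2 + 16*g) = (g + 3)*(g + 4)*(g^2 + 4*g) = g*(g + 3)*(g + 4)*(g + 4)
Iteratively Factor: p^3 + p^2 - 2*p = (p - 1)*(p^2 + 2*p) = (p - 1)*(p + 2)*(p)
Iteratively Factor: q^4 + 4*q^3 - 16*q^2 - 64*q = (q + 4)*(q^3 - 16*q) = (q - 4)*(q + 4)*(q^2 + 4*q) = q*(q - 4)*(q + 4)*(q + 4)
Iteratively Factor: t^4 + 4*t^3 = (t)*(t^3 + 4*t^2) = t^2*(t^2 + 4*t) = t^3*(t + 4)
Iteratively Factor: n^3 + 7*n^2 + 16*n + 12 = (n + 3)*(n^2 + 4*n + 4) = (n + 2)*(n + 3)*(n + 2)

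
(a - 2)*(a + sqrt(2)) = a^2 - 2*a + sqrt(2)*a - 2*sqrt(2)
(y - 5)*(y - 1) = y^2 - 6*y + 5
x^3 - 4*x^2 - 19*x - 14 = (x - 7)*(x + 1)*(x + 2)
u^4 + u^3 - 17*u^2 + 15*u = u*(u - 3)*(u - 1)*(u + 5)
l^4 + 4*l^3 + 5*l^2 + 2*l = l*(l + 1)^2*(l + 2)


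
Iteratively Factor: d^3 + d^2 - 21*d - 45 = (d + 3)*(d^2 - 2*d - 15) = (d - 5)*(d + 3)*(d + 3)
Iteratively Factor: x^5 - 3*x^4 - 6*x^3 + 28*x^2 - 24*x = (x - 2)*(x^4 - x^3 - 8*x^2 + 12*x) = x*(x - 2)*(x^3 - x^2 - 8*x + 12) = x*(x - 2)^2*(x^2 + x - 6) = x*(x - 2)^2*(x + 3)*(x - 2)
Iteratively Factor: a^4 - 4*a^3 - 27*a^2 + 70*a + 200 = (a + 4)*(a^3 - 8*a^2 + 5*a + 50) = (a + 2)*(a + 4)*(a^2 - 10*a + 25) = (a - 5)*(a + 2)*(a + 4)*(a - 5)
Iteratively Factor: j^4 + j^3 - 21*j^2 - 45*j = (j + 3)*(j^3 - 2*j^2 - 15*j) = (j - 5)*(j + 3)*(j^2 + 3*j) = j*(j - 5)*(j + 3)*(j + 3)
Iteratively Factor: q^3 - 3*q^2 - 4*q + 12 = (q - 3)*(q^2 - 4) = (q - 3)*(q + 2)*(q - 2)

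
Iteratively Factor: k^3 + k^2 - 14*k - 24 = (k - 4)*(k^2 + 5*k + 6) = (k - 4)*(k + 2)*(k + 3)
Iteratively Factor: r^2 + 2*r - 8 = (r - 2)*(r + 4)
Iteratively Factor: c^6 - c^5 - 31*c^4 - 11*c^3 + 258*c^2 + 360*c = (c - 4)*(c^5 + 3*c^4 - 19*c^3 - 87*c^2 - 90*c) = (c - 5)*(c - 4)*(c^4 + 8*c^3 + 21*c^2 + 18*c) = (c - 5)*(c - 4)*(c + 3)*(c^3 + 5*c^2 + 6*c) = c*(c - 5)*(c - 4)*(c + 3)*(c^2 + 5*c + 6) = c*(c - 5)*(c - 4)*(c + 3)^2*(c + 2)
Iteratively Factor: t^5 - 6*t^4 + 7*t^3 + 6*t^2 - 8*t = (t - 4)*(t^4 - 2*t^3 - t^2 + 2*t) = (t - 4)*(t - 1)*(t^3 - t^2 - 2*t) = (t - 4)*(t - 2)*(t - 1)*(t^2 + t) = t*(t - 4)*(t - 2)*(t - 1)*(t + 1)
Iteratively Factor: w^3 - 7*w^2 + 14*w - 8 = (w - 1)*(w^2 - 6*w + 8) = (w - 2)*(w - 1)*(w - 4)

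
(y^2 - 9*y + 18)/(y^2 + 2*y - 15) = (y - 6)/(y + 5)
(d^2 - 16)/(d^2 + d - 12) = (d - 4)/(d - 3)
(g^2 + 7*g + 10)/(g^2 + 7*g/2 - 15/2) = 2*(g + 2)/(2*g - 3)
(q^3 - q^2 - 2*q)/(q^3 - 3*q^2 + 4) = q/(q - 2)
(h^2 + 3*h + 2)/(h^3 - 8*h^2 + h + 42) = (h + 1)/(h^2 - 10*h + 21)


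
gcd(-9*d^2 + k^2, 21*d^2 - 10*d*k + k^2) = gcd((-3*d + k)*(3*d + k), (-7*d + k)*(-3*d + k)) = 3*d - k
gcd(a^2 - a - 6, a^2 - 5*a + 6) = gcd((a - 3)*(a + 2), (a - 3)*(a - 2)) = a - 3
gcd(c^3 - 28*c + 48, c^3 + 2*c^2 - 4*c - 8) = c - 2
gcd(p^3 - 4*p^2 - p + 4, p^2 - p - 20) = 1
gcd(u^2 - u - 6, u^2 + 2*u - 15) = u - 3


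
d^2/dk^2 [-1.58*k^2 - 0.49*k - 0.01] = -3.16000000000000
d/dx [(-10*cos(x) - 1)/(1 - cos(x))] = 11*sin(x)/(cos(x) - 1)^2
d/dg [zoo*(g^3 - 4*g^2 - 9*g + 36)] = zoo*(g^2 + g + 1)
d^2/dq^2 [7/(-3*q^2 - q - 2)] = 14*(9*q^2 + 3*q - (6*q + 1)^2 + 6)/(3*q^2 + q + 2)^3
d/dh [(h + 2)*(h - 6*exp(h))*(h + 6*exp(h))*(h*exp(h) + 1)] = h^4*exp(h) + 6*h^3*exp(h) - 108*h^2*exp(3*h) + 6*h^2*exp(h) + 3*h^2 - 288*h*exp(3*h) - 72*h*exp(2*h) + 4*h - 72*exp(3*h) - 180*exp(2*h)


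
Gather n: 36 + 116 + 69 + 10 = 231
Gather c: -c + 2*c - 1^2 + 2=c + 1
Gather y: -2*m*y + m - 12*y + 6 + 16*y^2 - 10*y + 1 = m + 16*y^2 + y*(-2*m - 22) + 7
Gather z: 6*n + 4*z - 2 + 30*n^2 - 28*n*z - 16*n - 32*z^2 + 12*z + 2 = 30*n^2 - 10*n - 32*z^2 + z*(16 - 28*n)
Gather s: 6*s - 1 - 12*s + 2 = 1 - 6*s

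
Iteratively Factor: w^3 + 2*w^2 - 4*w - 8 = (w + 2)*(w^2 - 4) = (w - 2)*(w + 2)*(w + 2)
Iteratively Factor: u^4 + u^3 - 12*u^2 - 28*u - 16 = (u + 1)*(u^3 - 12*u - 16) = (u - 4)*(u + 1)*(u^2 + 4*u + 4) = (u - 4)*(u + 1)*(u + 2)*(u + 2)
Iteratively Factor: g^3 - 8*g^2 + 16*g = (g)*(g^2 - 8*g + 16) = g*(g - 4)*(g - 4)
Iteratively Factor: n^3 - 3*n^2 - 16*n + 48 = (n + 4)*(n^2 - 7*n + 12) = (n - 4)*(n + 4)*(n - 3)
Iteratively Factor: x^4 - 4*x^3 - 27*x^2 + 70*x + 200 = (x + 4)*(x^3 - 8*x^2 + 5*x + 50) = (x - 5)*(x + 4)*(x^2 - 3*x - 10) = (x - 5)*(x + 2)*(x + 4)*(x - 5)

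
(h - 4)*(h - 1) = h^2 - 5*h + 4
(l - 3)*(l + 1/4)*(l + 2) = l^3 - 3*l^2/4 - 25*l/4 - 3/2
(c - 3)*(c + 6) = c^2 + 3*c - 18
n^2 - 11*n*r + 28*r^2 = (n - 7*r)*(n - 4*r)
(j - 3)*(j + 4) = j^2 + j - 12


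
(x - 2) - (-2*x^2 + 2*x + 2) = 2*x^2 - x - 4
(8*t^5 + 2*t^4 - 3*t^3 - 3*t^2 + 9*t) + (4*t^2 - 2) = 8*t^5 + 2*t^4 - 3*t^3 + t^2 + 9*t - 2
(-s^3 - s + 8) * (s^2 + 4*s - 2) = -s^5 - 4*s^4 + s^3 + 4*s^2 + 34*s - 16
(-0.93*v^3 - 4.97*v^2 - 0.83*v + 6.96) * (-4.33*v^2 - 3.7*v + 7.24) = 4.0269*v^5 + 24.9611*v^4 + 15.2497*v^3 - 63.0486*v^2 - 31.7612*v + 50.3904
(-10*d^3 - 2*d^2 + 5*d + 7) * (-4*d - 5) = 40*d^4 + 58*d^3 - 10*d^2 - 53*d - 35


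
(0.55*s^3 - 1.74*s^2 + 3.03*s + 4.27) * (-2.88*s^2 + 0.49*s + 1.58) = -1.584*s^5 + 5.2807*s^4 - 8.71*s^3 - 13.5621*s^2 + 6.8797*s + 6.7466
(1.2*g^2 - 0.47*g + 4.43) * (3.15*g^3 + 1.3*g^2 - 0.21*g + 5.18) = 3.78*g^5 + 0.0795000000000001*g^4 + 13.0915*g^3 + 12.0737*g^2 - 3.3649*g + 22.9474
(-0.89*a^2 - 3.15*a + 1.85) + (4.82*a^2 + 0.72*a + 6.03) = 3.93*a^2 - 2.43*a + 7.88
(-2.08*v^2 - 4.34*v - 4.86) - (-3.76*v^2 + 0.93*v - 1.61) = 1.68*v^2 - 5.27*v - 3.25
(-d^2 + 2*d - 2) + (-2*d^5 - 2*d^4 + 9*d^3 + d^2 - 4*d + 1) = -2*d^5 - 2*d^4 + 9*d^3 - 2*d - 1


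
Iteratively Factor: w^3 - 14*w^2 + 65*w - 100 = (w - 5)*(w^2 - 9*w + 20) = (w - 5)*(w - 4)*(w - 5)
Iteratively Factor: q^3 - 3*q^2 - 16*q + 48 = (q - 3)*(q^2 - 16) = (q - 3)*(q + 4)*(q - 4)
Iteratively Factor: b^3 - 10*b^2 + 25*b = (b)*(b^2 - 10*b + 25) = b*(b - 5)*(b - 5)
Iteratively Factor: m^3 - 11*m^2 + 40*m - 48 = (m - 4)*(m^2 - 7*m + 12) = (m - 4)*(m - 3)*(m - 4)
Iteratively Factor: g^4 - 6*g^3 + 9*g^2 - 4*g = (g - 1)*(g^3 - 5*g^2 + 4*g) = (g - 1)^2*(g^2 - 4*g) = (g - 4)*(g - 1)^2*(g)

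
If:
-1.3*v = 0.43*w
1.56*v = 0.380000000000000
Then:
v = 0.24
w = -0.74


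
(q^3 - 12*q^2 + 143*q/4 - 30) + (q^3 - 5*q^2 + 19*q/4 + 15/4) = 2*q^3 - 17*q^2 + 81*q/2 - 105/4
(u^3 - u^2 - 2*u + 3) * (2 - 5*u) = -5*u^4 + 7*u^3 + 8*u^2 - 19*u + 6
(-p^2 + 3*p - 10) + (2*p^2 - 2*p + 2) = p^2 + p - 8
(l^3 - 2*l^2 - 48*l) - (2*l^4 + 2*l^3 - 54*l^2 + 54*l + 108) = -2*l^4 - l^3 + 52*l^2 - 102*l - 108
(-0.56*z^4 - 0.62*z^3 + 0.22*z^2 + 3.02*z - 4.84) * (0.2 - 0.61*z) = 0.3416*z^5 + 0.2662*z^4 - 0.2582*z^3 - 1.7982*z^2 + 3.5564*z - 0.968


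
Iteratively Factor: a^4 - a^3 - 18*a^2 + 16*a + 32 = (a - 2)*(a^3 + a^2 - 16*a - 16) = (a - 4)*(a - 2)*(a^2 + 5*a + 4) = (a - 4)*(a - 2)*(a + 4)*(a + 1)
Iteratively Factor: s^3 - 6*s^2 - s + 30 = (s - 3)*(s^2 - 3*s - 10) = (s - 5)*(s - 3)*(s + 2)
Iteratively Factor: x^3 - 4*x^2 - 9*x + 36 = (x - 4)*(x^2 - 9) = (x - 4)*(x + 3)*(x - 3)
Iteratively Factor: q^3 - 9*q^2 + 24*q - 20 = (q - 5)*(q^2 - 4*q + 4) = (q - 5)*(q - 2)*(q - 2)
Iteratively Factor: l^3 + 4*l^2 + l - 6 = (l + 3)*(l^2 + l - 2) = (l + 2)*(l + 3)*(l - 1)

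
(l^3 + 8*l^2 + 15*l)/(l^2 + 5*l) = l + 3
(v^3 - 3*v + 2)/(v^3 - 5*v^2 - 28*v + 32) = (v^2 + v - 2)/(v^2 - 4*v - 32)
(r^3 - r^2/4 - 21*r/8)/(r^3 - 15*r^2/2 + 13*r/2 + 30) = r*(4*r - 7)/(4*(r^2 - 9*r + 20))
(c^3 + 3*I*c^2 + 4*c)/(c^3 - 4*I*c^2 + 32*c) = (c - I)/(c - 8*I)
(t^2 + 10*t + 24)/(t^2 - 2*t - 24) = (t + 6)/(t - 6)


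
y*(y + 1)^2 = y^3 + 2*y^2 + y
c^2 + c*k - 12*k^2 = (c - 3*k)*(c + 4*k)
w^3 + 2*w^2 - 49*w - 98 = (w - 7)*(w + 2)*(w + 7)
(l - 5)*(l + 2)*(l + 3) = l^3 - 19*l - 30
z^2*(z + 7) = z^3 + 7*z^2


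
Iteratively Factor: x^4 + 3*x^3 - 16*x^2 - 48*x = (x + 3)*(x^3 - 16*x) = (x + 3)*(x + 4)*(x^2 - 4*x) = (x - 4)*(x + 3)*(x + 4)*(x)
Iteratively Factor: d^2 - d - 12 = (d - 4)*(d + 3)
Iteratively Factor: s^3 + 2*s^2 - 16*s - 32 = (s - 4)*(s^2 + 6*s + 8) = (s - 4)*(s + 4)*(s + 2)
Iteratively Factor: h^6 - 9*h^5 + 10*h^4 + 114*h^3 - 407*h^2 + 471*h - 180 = (h - 1)*(h^5 - 8*h^4 + 2*h^3 + 116*h^2 - 291*h + 180) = (h - 1)^2*(h^4 - 7*h^3 - 5*h^2 + 111*h - 180) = (h - 5)*(h - 1)^2*(h^3 - 2*h^2 - 15*h + 36) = (h - 5)*(h - 1)^2*(h + 4)*(h^2 - 6*h + 9) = (h - 5)*(h - 3)*(h - 1)^2*(h + 4)*(h - 3)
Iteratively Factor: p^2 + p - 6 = (p - 2)*(p + 3)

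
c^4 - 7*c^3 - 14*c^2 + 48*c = c*(c - 8)*(c - 2)*(c + 3)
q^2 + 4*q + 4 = (q + 2)^2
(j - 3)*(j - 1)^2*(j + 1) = j^4 - 4*j^3 + 2*j^2 + 4*j - 3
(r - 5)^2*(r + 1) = r^3 - 9*r^2 + 15*r + 25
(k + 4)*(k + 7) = k^2 + 11*k + 28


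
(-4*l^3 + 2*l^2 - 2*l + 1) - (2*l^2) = -4*l^3 - 2*l + 1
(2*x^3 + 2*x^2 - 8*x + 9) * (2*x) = 4*x^4 + 4*x^3 - 16*x^2 + 18*x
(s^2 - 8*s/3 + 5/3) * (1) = s^2 - 8*s/3 + 5/3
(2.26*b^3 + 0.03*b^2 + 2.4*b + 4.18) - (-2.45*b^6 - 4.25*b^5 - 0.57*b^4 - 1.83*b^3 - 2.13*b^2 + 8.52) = 2.45*b^6 + 4.25*b^5 + 0.57*b^4 + 4.09*b^3 + 2.16*b^2 + 2.4*b - 4.34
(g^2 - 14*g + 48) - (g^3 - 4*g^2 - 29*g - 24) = -g^3 + 5*g^2 + 15*g + 72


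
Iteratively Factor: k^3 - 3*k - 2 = (k - 2)*(k^2 + 2*k + 1) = (k - 2)*(k + 1)*(k + 1)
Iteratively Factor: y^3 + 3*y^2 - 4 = (y - 1)*(y^2 + 4*y + 4) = (y - 1)*(y + 2)*(y + 2)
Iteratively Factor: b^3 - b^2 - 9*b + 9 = (b - 1)*(b^2 - 9) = (b - 1)*(b + 3)*(b - 3)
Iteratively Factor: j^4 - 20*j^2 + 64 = (j + 4)*(j^3 - 4*j^2 - 4*j + 16) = (j + 2)*(j + 4)*(j^2 - 6*j + 8) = (j - 4)*(j + 2)*(j + 4)*(j - 2)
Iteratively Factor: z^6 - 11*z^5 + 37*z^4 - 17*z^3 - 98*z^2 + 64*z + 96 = (z + 1)*(z^5 - 12*z^4 + 49*z^3 - 66*z^2 - 32*z + 96) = (z - 4)*(z + 1)*(z^4 - 8*z^3 + 17*z^2 + 2*z - 24) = (z - 4)*(z + 1)^2*(z^3 - 9*z^2 + 26*z - 24) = (z - 4)^2*(z + 1)^2*(z^2 - 5*z + 6) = (z - 4)^2*(z - 3)*(z + 1)^2*(z - 2)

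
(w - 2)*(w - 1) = w^2 - 3*w + 2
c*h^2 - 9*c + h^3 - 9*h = (c + h)*(h - 3)*(h + 3)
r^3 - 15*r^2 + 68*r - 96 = (r - 8)*(r - 4)*(r - 3)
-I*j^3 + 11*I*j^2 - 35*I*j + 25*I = (j - 5)^2*(-I*j + I)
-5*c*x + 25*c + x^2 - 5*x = (-5*c + x)*(x - 5)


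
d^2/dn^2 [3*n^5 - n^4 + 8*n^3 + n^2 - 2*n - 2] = 60*n^3 - 12*n^2 + 48*n + 2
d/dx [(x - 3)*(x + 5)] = 2*x + 2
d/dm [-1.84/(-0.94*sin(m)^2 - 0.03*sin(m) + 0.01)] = -(3.4592*sin(m) + 0.0552)*cos(m)/(0.94*sin(m)^2 + 0.03*sin(m) - 0.01)^2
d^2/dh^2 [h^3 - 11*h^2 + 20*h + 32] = 6*h - 22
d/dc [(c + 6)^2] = 2*c + 12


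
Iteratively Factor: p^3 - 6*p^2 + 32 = (p + 2)*(p^2 - 8*p + 16) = (p - 4)*(p + 2)*(p - 4)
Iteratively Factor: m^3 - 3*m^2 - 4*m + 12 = (m - 2)*(m^2 - m - 6) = (m - 2)*(m + 2)*(m - 3)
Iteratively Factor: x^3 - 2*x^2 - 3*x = (x + 1)*(x^2 - 3*x) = (x - 3)*(x + 1)*(x)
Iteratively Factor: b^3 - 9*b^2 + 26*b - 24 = (b - 3)*(b^2 - 6*b + 8) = (b - 4)*(b - 3)*(b - 2)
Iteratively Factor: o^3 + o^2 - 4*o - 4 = (o + 1)*(o^2 - 4) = (o + 1)*(o + 2)*(o - 2)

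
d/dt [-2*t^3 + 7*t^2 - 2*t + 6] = -6*t^2 + 14*t - 2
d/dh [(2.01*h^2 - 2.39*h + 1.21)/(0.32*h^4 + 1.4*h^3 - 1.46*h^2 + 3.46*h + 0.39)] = (-1.2864*h^5 - 0.519599999999999*h^4 + 5.1432*h^3 - 1.6168*h^2 + 5.101*h - 5.1187)/(0.1024*h^8 + 0.896*h^7 + 1.0256*h^6 - 1.8736*h^5 + 12.0692*h^4 - 9.0112*h^3 + 10.8328*h^2 + 2.6988*h + 0.1521)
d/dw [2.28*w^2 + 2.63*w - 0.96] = 4.56*w + 2.63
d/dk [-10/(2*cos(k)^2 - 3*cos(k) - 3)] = 10*(3 - 4*cos(k))*sin(k)/(3*cos(k) - cos(2*k) + 2)^2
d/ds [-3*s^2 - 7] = -6*s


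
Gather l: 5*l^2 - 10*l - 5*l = 5*l^2 - 15*l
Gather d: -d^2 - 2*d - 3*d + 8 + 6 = -d^2 - 5*d + 14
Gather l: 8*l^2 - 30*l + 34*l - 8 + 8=8*l^2 + 4*l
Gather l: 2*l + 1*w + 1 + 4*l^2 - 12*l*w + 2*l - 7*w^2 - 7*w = 4*l^2 + l*(4 - 12*w) - 7*w^2 - 6*w + 1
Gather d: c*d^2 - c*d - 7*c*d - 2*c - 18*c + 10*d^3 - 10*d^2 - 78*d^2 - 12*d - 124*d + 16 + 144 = -20*c + 10*d^3 + d^2*(c - 88) + d*(-8*c - 136) + 160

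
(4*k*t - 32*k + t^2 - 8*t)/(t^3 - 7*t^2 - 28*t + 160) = (4*k + t)/(t^2 + t - 20)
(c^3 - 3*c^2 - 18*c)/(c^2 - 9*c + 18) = c*(c + 3)/(c - 3)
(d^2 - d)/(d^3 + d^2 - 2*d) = 1/(d + 2)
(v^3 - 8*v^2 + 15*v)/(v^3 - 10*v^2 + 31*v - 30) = v/(v - 2)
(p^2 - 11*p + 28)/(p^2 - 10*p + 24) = (p - 7)/(p - 6)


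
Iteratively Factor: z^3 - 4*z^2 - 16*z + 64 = (z + 4)*(z^2 - 8*z + 16) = (z - 4)*(z + 4)*(z - 4)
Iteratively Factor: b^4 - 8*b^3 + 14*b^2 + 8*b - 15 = (b + 1)*(b^3 - 9*b^2 + 23*b - 15) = (b - 3)*(b + 1)*(b^2 - 6*b + 5) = (b - 3)*(b - 1)*(b + 1)*(b - 5)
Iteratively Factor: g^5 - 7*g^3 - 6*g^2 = (g)*(g^4 - 7*g^2 - 6*g) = g^2*(g^3 - 7*g - 6) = g^2*(g + 2)*(g^2 - 2*g - 3) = g^2*(g + 1)*(g + 2)*(g - 3)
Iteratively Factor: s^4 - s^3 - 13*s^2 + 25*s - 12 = (s - 3)*(s^3 + 2*s^2 - 7*s + 4) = (s - 3)*(s - 1)*(s^2 + 3*s - 4) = (s - 3)*(s - 1)^2*(s + 4)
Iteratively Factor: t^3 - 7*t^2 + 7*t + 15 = (t - 5)*(t^2 - 2*t - 3) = (t - 5)*(t - 3)*(t + 1)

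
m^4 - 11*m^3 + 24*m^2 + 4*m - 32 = (m - 8)*(m - 2)^2*(m + 1)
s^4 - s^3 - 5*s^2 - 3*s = s*(s - 3)*(s + 1)^2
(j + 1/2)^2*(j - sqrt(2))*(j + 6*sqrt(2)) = j^4 + j^3 + 5*sqrt(2)*j^3 - 47*j^2/4 + 5*sqrt(2)*j^2 - 12*j + 5*sqrt(2)*j/4 - 3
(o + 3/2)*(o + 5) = o^2 + 13*o/2 + 15/2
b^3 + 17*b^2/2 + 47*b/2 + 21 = (b + 2)*(b + 3)*(b + 7/2)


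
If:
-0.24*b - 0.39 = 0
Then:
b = -1.62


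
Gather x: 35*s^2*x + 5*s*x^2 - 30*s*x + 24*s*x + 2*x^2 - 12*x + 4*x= x^2*(5*s + 2) + x*(35*s^2 - 6*s - 8)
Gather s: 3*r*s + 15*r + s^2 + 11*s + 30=15*r + s^2 + s*(3*r + 11) + 30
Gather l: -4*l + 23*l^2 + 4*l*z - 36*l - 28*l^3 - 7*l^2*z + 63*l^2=-28*l^3 + l^2*(86 - 7*z) + l*(4*z - 40)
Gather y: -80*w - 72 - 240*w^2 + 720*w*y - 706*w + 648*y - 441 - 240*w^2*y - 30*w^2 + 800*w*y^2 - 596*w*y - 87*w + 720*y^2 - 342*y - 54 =-270*w^2 - 873*w + y^2*(800*w + 720) + y*(-240*w^2 + 124*w + 306) - 567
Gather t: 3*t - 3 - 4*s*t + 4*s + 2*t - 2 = 4*s + t*(5 - 4*s) - 5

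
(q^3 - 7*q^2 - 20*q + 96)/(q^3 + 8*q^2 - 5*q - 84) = (q - 8)/(q + 7)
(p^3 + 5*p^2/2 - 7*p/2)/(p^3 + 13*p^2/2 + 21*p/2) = (p - 1)/(p + 3)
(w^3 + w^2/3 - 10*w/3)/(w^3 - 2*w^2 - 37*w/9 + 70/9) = 3*w/(3*w - 7)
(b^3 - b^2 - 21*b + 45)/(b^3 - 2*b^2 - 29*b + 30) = (b^2 - 6*b + 9)/(b^2 - 7*b + 6)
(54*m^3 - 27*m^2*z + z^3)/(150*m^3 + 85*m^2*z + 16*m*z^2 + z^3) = (9*m^2 - 6*m*z + z^2)/(25*m^2 + 10*m*z + z^2)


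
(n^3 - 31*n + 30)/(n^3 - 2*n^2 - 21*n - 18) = (-n^3 + 31*n - 30)/(-n^3 + 2*n^2 + 21*n + 18)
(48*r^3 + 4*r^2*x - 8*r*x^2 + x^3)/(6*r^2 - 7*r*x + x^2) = (-8*r^2 - 2*r*x + x^2)/(-r + x)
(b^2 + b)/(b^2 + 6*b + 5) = b/(b + 5)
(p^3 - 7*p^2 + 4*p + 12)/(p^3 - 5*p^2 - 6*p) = (p - 2)/p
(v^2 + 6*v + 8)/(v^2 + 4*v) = (v + 2)/v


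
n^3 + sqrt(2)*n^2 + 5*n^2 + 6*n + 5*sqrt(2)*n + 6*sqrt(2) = (n + 2)*(n + 3)*(n + sqrt(2))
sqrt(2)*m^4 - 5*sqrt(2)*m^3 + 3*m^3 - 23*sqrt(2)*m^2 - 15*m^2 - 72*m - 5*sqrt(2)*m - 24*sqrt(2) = (m - 8)*(m + 3)*(m + sqrt(2))*(sqrt(2)*m + 1)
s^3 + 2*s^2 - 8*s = s*(s - 2)*(s + 4)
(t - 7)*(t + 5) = t^2 - 2*t - 35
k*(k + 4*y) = k^2 + 4*k*y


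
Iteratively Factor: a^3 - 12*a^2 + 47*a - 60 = (a - 4)*(a^2 - 8*a + 15) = (a - 4)*(a - 3)*(a - 5)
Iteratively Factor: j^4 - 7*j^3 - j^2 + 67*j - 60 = (j + 3)*(j^3 - 10*j^2 + 29*j - 20) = (j - 4)*(j + 3)*(j^2 - 6*j + 5) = (j - 5)*(j - 4)*(j + 3)*(j - 1)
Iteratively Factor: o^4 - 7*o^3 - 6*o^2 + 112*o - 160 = (o + 4)*(o^3 - 11*o^2 + 38*o - 40) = (o - 2)*(o + 4)*(o^2 - 9*o + 20) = (o - 5)*(o - 2)*(o + 4)*(o - 4)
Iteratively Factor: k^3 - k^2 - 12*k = (k)*(k^2 - k - 12) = k*(k - 4)*(k + 3)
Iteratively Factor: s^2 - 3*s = (s)*(s - 3)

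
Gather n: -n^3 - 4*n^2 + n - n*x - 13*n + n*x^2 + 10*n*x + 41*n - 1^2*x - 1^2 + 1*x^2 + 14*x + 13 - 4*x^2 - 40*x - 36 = -n^3 - 4*n^2 + n*(x^2 + 9*x + 29) - 3*x^2 - 27*x - 24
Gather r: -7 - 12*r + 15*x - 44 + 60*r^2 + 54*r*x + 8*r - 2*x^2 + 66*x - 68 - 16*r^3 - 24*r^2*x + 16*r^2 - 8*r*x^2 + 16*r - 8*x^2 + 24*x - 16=-16*r^3 + r^2*(76 - 24*x) + r*(-8*x^2 + 54*x + 12) - 10*x^2 + 105*x - 135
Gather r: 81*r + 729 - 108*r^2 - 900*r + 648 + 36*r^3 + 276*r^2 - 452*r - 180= 36*r^3 + 168*r^2 - 1271*r + 1197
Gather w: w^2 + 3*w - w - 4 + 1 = w^2 + 2*w - 3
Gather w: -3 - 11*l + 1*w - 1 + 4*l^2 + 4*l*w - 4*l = 4*l^2 - 15*l + w*(4*l + 1) - 4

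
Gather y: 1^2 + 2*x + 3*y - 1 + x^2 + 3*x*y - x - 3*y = x^2 + 3*x*y + x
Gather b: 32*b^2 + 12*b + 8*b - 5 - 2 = 32*b^2 + 20*b - 7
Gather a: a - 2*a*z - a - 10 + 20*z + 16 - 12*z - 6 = -2*a*z + 8*z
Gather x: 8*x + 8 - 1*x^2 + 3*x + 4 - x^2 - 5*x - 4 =-2*x^2 + 6*x + 8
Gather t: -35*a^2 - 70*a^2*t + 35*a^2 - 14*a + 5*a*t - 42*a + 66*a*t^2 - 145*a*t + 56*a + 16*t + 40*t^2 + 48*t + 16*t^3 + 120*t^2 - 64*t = 16*t^3 + t^2*(66*a + 160) + t*(-70*a^2 - 140*a)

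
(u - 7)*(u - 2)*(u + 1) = u^3 - 8*u^2 + 5*u + 14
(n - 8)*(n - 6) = n^2 - 14*n + 48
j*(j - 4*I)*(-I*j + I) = -I*j^3 - 4*j^2 + I*j^2 + 4*j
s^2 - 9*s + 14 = (s - 7)*(s - 2)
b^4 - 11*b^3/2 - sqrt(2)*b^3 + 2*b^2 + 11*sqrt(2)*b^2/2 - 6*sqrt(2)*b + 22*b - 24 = (b - 4)*(b - 3/2)*(b - 2*sqrt(2))*(b + sqrt(2))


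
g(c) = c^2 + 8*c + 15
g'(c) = 2*c + 8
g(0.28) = 17.32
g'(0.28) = 8.56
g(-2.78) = 0.49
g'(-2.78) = 2.44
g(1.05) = 24.50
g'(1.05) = 10.10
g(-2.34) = 1.76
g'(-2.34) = 3.32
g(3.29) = 52.14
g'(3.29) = 14.58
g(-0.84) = 8.99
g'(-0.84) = 6.32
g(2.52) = 41.51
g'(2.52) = 13.04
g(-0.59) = 10.63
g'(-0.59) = 6.82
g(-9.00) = 24.00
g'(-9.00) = -10.00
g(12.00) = 255.00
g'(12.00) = 32.00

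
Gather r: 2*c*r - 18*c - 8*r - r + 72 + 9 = -18*c + r*(2*c - 9) + 81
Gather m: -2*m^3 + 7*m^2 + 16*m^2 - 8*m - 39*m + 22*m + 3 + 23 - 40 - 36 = -2*m^3 + 23*m^2 - 25*m - 50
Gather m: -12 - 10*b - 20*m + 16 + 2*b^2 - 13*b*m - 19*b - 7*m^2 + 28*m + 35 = 2*b^2 - 29*b - 7*m^2 + m*(8 - 13*b) + 39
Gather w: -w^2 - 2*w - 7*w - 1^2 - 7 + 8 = -w^2 - 9*w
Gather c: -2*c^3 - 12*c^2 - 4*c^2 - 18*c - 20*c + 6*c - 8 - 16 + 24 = -2*c^3 - 16*c^2 - 32*c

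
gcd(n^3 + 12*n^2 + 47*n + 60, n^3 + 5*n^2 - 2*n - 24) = n^2 + 7*n + 12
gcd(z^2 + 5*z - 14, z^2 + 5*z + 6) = 1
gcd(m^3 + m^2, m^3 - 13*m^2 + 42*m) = m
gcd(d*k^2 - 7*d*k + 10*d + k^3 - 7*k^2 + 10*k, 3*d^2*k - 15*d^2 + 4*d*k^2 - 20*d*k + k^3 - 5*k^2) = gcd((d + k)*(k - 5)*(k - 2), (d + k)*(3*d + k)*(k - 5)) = d*k - 5*d + k^2 - 5*k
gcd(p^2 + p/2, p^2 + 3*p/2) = p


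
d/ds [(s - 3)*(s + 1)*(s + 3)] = 3*s^2 + 2*s - 9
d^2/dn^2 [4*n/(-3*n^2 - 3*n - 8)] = 24*(-3*n*(2*n + 1)^2 + (3*n + 1)*(3*n^2 + 3*n + 8))/(3*n^2 + 3*n + 8)^3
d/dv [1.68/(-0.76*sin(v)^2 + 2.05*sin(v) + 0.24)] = (2.5536*sin(v) - 3.444)*cos(v)/(-0.76*sin(v)^2 + 2.05*sin(v) + 0.24)^2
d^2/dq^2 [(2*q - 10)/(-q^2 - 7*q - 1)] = 4*(-(q - 5)*(2*q + 7)^2 + (3*q + 2)*(q^2 + 7*q + 1))/(q^2 + 7*q + 1)^3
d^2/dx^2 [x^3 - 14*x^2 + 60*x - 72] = 6*x - 28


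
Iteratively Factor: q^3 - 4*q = (q)*(q^2 - 4) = q*(q + 2)*(q - 2)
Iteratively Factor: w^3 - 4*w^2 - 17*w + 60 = (w - 5)*(w^2 + w - 12) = (w - 5)*(w + 4)*(w - 3)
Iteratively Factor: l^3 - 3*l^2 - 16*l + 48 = (l - 3)*(l^2 - 16) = (l - 3)*(l + 4)*(l - 4)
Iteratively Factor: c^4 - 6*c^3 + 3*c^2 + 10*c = (c)*(c^3 - 6*c^2 + 3*c + 10) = c*(c - 2)*(c^2 - 4*c - 5) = c*(c - 2)*(c + 1)*(c - 5)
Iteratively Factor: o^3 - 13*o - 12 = (o + 3)*(o^2 - 3*o - 4) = (o - 4)*(o + 3)*(o + 1)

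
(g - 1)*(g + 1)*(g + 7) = g^3 + 7*g^2 - g - 7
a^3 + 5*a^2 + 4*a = a*(a + 1)*(a + 4)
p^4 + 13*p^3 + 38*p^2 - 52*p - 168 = (p - 2)*(p + 2)*(p + 6)*(p + 7)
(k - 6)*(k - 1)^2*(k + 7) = k^4 - k^3 - 43*k^2 + 85*k - 42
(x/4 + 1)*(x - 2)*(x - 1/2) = x^3/4 + 3*x^2/8 - 9*x/4 + 1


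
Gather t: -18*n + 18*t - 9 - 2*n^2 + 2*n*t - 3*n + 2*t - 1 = -2*n^2 - 21*n + t*(2*n + 20) - 10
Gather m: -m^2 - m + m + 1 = 1 - m^2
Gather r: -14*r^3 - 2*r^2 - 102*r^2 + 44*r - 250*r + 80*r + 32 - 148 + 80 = -14*r^3 - 104*r^2 - 126*r - 36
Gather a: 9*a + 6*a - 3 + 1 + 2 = 15*a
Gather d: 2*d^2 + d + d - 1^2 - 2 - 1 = 2*d^2 + 2*d - 4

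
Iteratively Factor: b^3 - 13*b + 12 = (b + 4)*(b^2 - 4*b + 3) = (b - 1)*(b + 4)*(b - 3)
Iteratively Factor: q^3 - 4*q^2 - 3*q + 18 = (q - 3)*(q^2 - q - 6) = (q - 3)^2*(q + 2)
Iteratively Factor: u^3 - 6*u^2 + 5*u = (u)*(u^2 - 6*u + 5) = u*(u - 1)*(u - 5)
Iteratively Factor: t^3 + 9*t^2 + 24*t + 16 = (t + 4)*(t^2 + 5*t + 4) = (t + 1)*(t + 4)*(t + 4)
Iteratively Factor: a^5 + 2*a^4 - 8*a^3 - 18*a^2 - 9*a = (a + 3)*(a^4 - a^3 - 5*a^2 - 3*a) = (a - 3)*(a + 3)*(a^3 + 2*a^2 + a) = a*(a - 3)*(a + 3)*(a^2 + 2*a + 1) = a*(a - 3)*(a + 1)*(a + 3)*(a + 1)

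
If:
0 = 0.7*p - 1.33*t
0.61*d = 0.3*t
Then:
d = 0.491803278688525*t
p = 1.9*t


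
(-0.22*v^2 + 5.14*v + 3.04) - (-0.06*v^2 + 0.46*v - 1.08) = -0.16*v^2 + 4.68*v + 4.12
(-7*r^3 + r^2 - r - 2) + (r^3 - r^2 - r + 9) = -6*r^3 - 2*r + 7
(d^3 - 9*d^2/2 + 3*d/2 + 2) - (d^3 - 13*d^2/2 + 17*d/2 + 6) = 2*d^2 - 7*d - 4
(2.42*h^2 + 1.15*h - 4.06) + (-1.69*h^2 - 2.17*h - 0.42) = 0.73*h^2 - 1.02*h - 4.48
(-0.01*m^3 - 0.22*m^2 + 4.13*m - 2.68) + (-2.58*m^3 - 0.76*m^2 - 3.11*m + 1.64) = -2.59*m^3 - 0.98*m^2 + 1.02*m - 1.04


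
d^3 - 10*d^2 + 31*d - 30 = (d - 5)*(d - 3)*(d - 2)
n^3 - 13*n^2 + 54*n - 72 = (n - 6)*(n - 4)*(n - 3)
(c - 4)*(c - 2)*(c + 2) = c^3 - 4*c^2 - 4*c + 16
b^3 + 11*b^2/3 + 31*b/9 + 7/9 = (b + 1/3)*(b + 1)*(b + 7/3)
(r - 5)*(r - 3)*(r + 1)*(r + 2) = r^4 - 5*r^3 - 7*r^2 + 29*r + 30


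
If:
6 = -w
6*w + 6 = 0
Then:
No Solution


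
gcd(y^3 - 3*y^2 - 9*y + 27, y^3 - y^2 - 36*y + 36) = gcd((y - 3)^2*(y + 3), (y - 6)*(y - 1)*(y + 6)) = 1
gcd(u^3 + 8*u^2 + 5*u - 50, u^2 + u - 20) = u + 5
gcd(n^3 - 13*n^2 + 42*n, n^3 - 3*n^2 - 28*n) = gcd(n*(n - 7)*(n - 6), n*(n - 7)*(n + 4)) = n^2 - 7*n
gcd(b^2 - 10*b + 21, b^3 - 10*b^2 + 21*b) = b^2 - 10*b + 21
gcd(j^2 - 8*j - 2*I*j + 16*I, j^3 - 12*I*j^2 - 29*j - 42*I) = 1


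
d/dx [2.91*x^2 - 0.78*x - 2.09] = 5.82*x - 0.78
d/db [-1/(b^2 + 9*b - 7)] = (2*b + 9)/(b^2 + 9*b - 7)^2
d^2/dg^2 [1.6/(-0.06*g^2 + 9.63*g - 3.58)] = (0.01152*g^2 - 1.84896*g - 1.6*(0.12*g - 9.63)*(0.24*g - 19.26) + 0.68736)/(0.06*g^2 - 9.63*g + 3.58)^3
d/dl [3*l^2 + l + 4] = 6*l + 1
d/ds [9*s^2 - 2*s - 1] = 18*s - 2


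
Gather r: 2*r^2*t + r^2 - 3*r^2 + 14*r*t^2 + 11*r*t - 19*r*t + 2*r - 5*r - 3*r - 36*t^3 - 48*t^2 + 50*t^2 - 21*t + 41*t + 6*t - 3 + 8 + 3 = r^2*(2*t - 2) + r*(14*t^2 - 8*t - 6) - 36*t^3 + 2*t^2 + 26*t + 8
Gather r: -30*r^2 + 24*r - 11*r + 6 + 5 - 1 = -30*r^2 + 13*r + 10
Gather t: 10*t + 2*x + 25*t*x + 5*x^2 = t*(25*x + 10) + 5*x^2 + 2*x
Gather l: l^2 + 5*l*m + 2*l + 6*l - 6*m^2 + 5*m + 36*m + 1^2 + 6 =l^2 + l*(5*m + 8) - 6*m^2 + 41*m + 7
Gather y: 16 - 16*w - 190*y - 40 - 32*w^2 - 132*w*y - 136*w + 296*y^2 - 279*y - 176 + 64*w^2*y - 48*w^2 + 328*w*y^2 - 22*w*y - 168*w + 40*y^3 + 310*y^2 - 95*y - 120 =-80*w^2 - 320*w + 40*y^3 + y^2*(328*w + 606) + y*(64*w^2 - 154*w - 564) - 320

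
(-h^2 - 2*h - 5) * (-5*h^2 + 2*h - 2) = 5*h^4 + 8*h^3 + 23*h^2 - 6*h + 10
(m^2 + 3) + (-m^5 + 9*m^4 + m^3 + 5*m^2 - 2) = -m^5 + 9*m^4 + m^3 + 6*m^2 + 1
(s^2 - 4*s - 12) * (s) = s^3 - 4*s^2 - 12*s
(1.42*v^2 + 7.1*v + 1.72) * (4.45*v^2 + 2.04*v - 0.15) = 6.319*v^4 + 34.4918*v^3 + 21.925*v^2 + 2.4438*v - 0.258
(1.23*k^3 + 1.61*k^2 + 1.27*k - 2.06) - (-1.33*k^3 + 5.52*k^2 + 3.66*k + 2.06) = 2.56*k^3 - 3.91*k^2 - 2.39*k - 4.12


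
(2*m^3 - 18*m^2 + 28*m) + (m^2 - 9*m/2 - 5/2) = 2*m^3 - 17*m^2 + 47*m/2 - 5/2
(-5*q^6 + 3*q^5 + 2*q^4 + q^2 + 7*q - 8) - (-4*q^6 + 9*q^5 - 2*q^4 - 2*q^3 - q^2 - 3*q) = -q^6 - 6*q^5 + 4*q^4 + 2*q^3 + 2*q^2 + 10*q - 8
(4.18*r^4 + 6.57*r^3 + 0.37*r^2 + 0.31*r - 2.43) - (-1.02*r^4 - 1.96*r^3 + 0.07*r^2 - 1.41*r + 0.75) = 5.2*r^4 + 8.53*r^3 + 0.3*r^2 + 1.72*r - 3.18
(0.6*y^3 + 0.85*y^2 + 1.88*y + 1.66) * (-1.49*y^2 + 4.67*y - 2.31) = -0.894*y^5 + 1.5355*y^4 - 0.2177*y^3 + 4.3427*y^2 + 3.4094*y - 3.8346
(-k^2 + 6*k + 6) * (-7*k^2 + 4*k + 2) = 7*k^4 - 46*k^3 - 20*k^2 + 36*k + 12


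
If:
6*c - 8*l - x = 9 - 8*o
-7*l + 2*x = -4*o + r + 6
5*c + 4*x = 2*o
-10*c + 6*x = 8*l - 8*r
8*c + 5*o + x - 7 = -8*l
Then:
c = 80/2007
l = 397/16056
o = 2384/2007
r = -595/1784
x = 364/669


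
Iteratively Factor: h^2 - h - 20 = (h + 4)*(h - 5)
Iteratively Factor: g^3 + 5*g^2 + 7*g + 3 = (g + 3)*(g^2 + 2*g + 1) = (g + 1)*(g + 3)*(g + 1)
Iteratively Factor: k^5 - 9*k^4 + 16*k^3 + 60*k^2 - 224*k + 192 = (k - 2)*(k^4 - 7*k^3 + 2*k^2 + 64*k - 96) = (k - 4)*(k - 2)*(k^3 - 3*k^2 - 10*k + 24) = (k - 4)*(k - 2)^2*(k^2 - k - 12) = (k - 4)^2*(k - 2)^2*(k + 3)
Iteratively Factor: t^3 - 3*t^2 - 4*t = (t)*(t^2 - 3*t - 4) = t*(t + 1)*(t - 4)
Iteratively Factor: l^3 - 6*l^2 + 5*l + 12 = (l - 3)*(l^2 - 3*l - 4) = (l - 4)*(l - 3)*(l + 1)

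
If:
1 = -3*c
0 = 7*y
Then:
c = -1/3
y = 0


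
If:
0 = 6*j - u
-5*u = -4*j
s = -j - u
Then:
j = 0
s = 0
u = 0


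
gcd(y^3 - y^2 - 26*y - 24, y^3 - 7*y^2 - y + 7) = y + 1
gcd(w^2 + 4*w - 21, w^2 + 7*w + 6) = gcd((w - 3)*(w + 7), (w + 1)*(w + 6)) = 1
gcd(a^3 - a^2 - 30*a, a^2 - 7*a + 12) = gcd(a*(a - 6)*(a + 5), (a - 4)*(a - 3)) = 1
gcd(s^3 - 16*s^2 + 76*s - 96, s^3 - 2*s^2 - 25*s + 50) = s - 2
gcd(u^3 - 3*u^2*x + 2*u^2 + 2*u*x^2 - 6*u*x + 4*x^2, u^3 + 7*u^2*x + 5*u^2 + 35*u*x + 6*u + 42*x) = u + 2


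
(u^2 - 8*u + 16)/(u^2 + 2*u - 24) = (u - 4)/(u + 6)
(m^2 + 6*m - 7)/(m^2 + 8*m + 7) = (m - 1)/(m + 1)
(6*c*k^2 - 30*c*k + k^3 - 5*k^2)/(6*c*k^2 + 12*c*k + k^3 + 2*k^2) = (k - 5)/(k + 2)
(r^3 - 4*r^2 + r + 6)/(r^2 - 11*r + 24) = (r^2 - r - 2)/(r - 8)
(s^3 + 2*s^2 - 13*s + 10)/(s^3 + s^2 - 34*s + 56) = (s^2 + 4*s - 5)/(s^2 + 3*s - 28)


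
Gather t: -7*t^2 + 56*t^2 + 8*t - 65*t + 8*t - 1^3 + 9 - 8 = 49*t^2 - 49*t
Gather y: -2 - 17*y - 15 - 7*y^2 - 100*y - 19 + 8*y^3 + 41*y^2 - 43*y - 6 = 8*y^3 + 34*y^2 - 160*y - 42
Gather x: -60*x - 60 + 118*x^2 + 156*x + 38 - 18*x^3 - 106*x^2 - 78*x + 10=-18*x^3 + 12*x^2 + 18*x - 12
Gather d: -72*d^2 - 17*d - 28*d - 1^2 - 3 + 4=-72*d^2 - 45*d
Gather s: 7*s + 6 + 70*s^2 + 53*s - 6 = 70*s^2 + 60*s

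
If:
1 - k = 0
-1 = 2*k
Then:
No Solution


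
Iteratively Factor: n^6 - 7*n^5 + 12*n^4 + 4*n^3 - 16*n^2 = (n)*(n^5 - 7*n^4 + 12*n^3 + 4*n^2 - 16*n) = n*(n - 4)*(n^4 - 3*n^3 + 4*n) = n*(n - 4)*(n - 2)*(n^3 - n^2 - 2*n) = n^2*(n - 4)*(n - 2)*(n^2 - n - 2) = n^2*(n - 4)*(n - 2)*(n + 1)*(n - 2)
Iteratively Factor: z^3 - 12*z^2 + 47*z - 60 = (z - 3)*(z^2 - 9*z + 20) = (z - 4)*(z - 3)*(z - 5)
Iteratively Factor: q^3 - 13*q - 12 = (q + 3)*(q^2 - 3*q - 4) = (q - 4)*(q + 3)*(q + 1)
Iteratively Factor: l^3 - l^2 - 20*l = (l)*(l^2 - l - 20) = l*(l + 4)*(l - 5)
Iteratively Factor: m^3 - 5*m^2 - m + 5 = (m - 1)*(m^2 - 4*m - 5) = (m - 5)*(m - 1)*(m + 1)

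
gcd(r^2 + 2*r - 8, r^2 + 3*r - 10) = r - 2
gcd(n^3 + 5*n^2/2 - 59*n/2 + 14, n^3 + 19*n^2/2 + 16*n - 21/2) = n^2 + 13*n/2 - 7/2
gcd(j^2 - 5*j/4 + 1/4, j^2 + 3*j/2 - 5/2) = j - 1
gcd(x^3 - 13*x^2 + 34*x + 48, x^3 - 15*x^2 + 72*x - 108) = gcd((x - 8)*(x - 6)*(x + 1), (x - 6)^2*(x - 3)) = x - 6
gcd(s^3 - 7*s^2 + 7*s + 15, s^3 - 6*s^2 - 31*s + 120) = s - 3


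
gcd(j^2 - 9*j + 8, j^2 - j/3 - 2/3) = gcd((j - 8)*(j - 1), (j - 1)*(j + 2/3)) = j - 1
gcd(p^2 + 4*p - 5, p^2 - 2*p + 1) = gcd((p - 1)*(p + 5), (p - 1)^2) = p - 1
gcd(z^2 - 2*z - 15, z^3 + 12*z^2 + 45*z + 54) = z + 3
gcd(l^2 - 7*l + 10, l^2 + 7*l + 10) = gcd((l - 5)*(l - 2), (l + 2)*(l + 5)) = 1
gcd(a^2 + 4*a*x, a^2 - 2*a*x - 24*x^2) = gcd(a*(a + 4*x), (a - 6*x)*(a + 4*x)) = a + 4*x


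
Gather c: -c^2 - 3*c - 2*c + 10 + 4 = -c^2 - 5*c + 14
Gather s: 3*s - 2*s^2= -2*s^2 + 3*s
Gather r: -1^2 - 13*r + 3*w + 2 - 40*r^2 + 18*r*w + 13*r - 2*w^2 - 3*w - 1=-40*r^2 + 18*r*w - 2*w^2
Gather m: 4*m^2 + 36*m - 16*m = 4*m^2 + 20*m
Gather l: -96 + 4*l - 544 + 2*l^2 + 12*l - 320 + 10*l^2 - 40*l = 12*l^2 - 24*l - 960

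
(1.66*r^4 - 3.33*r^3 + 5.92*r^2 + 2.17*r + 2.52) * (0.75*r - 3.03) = 1.245*r^5 - 7.5273*r^4 + 14.5299*r^3 - 16.3101*r^2 - 4.6851*r - 7.6356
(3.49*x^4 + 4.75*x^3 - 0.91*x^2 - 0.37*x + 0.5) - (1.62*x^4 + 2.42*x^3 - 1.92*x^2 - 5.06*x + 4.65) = 1.87*x^4 + 2.33*x^3 + 1.01*x^2 + 4.69*x - 4.15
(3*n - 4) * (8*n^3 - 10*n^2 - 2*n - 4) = 24*n^4 - 62*n^3 + 34*n^2 - 4*n + 16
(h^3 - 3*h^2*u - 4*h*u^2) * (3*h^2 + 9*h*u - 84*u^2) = 3*h^5 - 123*h^3*u^2 + 216*h^2*u^3 + 336*h*u^4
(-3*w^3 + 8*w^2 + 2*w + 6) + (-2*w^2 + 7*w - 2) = -3*w^3 + 6*w^2 + 9*w + 4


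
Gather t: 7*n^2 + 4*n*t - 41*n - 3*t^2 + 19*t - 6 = 7*n^2 - 41*n - 3*t^2 + t*(4*n + 19) - 6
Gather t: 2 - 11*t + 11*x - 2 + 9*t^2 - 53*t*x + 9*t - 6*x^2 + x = 9*t^2 + t*(-53*x - 2) - 6*x^2 + 12*x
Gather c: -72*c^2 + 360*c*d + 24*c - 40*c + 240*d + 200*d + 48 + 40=-72*c^2 + c*(360*d - 16) + 440*d + 88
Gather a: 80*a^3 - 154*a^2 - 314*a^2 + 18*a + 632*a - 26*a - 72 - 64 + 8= 80*a^3 - 468*a^2 + 624*a - 128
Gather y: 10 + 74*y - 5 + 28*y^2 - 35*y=28*y^2 + 39*y + 5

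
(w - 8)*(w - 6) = w^2 - 14*w + 48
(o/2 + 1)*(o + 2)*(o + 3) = o^3/2 + 7*o^2/2 + 8*o + 6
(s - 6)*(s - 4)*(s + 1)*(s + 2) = s^4 - 7*s^3 - 4*s^2 + 52*s + 48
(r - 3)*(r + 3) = r^2 - 9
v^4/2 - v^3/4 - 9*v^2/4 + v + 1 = (v/2 + 1)*(v - 2)*(v - 1)*(v + 1/2)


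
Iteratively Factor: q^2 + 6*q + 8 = (q + 4)*(q + 2)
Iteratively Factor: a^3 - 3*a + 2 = (a - 1)*(a^2 + a - 2) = (a - 1)*(a + 2)*(a - 1)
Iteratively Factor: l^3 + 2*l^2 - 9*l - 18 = (l - 3)*(l^2 + 5*l + 6) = (l - 3)*(l + 3)*(l + 2)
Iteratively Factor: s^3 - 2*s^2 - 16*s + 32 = (s - 2)*(s^2 - 16) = (s - 2)*(s + 4)*(s - 4)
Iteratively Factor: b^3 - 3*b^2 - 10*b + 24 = (b - 4)*(b^2 + b - 6) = (b - 4)*(b + 3)*(b - 2)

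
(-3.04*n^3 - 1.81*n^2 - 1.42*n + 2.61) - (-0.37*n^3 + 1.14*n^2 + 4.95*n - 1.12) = -2.67*n^3 - 2.95*n^2 - 6.37*n + 3.73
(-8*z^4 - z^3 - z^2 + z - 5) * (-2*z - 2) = 16*z^5 + 18*z^4 + 4*z^3 + 8*z + 10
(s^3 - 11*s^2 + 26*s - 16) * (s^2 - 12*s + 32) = s^5 - 23*s^4 + 190*s^3 - 680*s^2 + 1024*s - 512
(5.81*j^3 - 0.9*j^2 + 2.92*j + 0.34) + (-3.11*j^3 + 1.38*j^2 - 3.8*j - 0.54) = 2.7*j^3 + 0.48*j^2 - 0.88*j - 0.2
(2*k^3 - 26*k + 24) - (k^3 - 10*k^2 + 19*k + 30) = k^3 + 10*k^2 - 45*k - 6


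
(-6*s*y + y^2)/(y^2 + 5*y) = (-6*s + y)/(y + 5)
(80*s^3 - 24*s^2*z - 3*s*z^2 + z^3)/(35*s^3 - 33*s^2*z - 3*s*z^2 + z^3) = (16*s^2 - 8*s*z + z^2)/(7*s^2 - 8*s*z + z^2)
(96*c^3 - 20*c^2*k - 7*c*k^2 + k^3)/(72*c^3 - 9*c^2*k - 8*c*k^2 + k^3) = (4*c + k)/(3*c + k)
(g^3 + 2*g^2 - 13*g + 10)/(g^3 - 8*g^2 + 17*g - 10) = (g + 5)/(g - 5)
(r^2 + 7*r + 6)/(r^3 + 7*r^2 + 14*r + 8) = (r + 6)/(r^2 + 6*r + 8)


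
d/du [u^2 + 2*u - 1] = 2*u + 2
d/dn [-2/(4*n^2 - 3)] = 16*n/(4*n^2 - 3)^2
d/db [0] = 0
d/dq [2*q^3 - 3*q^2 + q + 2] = 6*q^2 - 6*q + 1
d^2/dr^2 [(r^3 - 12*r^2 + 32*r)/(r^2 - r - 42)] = 42*(3*r^3 - 66*r^2 + 444*r - 1072)/(r^6 - 3*r^5 - 123*r^4 + 251*r^3 + 5166*r^2 - 5292*r - 74088)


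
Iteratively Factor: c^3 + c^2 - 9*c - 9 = (c + 3)*(c^2 - 2*c - 3) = (c - 3)*(c + 3)*(c + 1)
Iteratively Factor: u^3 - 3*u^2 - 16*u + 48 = (u - 3)*(u^2 - 16) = (u - 4)*(u - 3)*(u + 4)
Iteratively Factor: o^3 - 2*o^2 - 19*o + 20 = (o + 4)*(o^2 - 6*o + 5) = (o - 5)*(o + 4)*(o - 1)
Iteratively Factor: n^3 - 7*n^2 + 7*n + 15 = (n - 5)*(n^2 - 2*n - 3) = (n - 5)*(n + 1)*(n - 3)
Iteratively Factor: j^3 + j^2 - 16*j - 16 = (j + 4)*(j^2 - 3*j - 4) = (j - 4)*(j + 4)*(j + 1)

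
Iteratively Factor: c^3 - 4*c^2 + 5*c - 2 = (c - 1)*(c^2 - 3*c + 2) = (c - 1)^2*(c - 2)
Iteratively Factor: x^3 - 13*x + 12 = (x + 4)*(x^2 - 4*x + 3) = (x - 1)*(x + 4)*(x - 3)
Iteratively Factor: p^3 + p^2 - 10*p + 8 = (p + 4)*(p^2 - 3*p + 2) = (p - 2)*(p + 4)*(p - 1)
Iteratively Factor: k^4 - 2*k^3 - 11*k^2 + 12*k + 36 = (k + 2)*(k^3 - 4*k^2 - 3*k + 18) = (k - 3)*(k + 2)*(k^2 - k - 6) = (k - 3)^2*(k + 2)*(k + 2)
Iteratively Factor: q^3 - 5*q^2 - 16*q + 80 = (q + 4)*(q^2 - 9*q + 20) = (q - 5)*(q + 4)*(q - 4)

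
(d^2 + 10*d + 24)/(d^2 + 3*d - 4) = (d + 6)/(d - 1)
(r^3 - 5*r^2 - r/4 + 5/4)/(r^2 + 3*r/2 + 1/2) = (2*r^2 - 11*r + 5)/(2*(r + 1))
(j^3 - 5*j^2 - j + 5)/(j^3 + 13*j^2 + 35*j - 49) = (j^2 - 4*j - 5)/(j^2 + 14*j + 49)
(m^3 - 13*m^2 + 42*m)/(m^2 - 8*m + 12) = m*(m - 7)/(m - 2)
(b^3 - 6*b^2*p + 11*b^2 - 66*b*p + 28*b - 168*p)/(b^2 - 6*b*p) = b + 11 + 28/b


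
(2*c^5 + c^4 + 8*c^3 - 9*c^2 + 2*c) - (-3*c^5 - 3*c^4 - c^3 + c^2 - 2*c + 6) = 5*c^5 + 4*c^4 + 9*c^3 - 10*c^2 + 4*c - 6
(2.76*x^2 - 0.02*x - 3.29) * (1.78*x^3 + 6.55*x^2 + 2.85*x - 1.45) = 4.9128*x^5 + 18.0424*x^4 + 1.8788*x^3 - 25.6085*x^2 - 9.3475*x + 4.7705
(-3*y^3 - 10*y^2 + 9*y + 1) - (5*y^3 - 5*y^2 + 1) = -8*y^3 - 5*y^2 + 9*y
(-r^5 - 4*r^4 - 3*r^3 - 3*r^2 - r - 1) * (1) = -r^5 - 4*r^4 - 3*r^3 - 3*r^2 - r - 1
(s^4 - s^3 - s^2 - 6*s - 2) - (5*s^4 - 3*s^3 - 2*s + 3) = -4*s^4 + 2*s^3 - s^2 - 4*s - 5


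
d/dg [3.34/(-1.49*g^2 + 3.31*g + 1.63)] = (9.9532*g - 11.0554)/(-1.49*g^2 + 3.31*g + 1.63)^2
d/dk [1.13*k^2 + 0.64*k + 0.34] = 2.26*k + 0.64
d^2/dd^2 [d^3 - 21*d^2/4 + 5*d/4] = 6*d - 21/2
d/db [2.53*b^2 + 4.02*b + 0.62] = 5.06*b + 4.02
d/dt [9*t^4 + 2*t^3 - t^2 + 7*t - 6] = 36*t^3 + 6*t^2 - 2*t + 7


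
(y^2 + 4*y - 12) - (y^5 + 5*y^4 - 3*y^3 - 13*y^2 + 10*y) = -y^5 - 5*y^4 + 3*y^3 + 14*y^2 - 6*y - 12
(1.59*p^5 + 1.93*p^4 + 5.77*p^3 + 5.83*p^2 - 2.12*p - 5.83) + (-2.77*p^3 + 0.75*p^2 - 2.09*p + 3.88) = 1.59*p^5 + 1.93*p^4 + 3.0*p^3 + 6.58*p^2 - 4.21*p - 1.95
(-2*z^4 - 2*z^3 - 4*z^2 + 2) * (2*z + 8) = -4*z^5 - 20*z^4 - 24*z^3 - 32*z^2 + 4*z + 16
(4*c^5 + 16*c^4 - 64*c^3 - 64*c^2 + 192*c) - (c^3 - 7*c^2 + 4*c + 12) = 4*c^5 + 16*c^4 - 65*c^3 - 57*c^2 + 188*c - 12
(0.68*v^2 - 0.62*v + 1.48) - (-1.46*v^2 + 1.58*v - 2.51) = 2.14*v^2 - 2.2*v + 3.99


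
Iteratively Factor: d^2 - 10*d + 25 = (d - 5)*(d - 5)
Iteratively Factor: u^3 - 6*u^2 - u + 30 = (u - 5)*(u^2 - u - 6) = (u - 5)*(u + 2)*(u - 3)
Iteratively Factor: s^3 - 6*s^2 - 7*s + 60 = (s - 4)*(s^2 - 2*s - 15) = (s - 5)*(s - 4)*(s + 3)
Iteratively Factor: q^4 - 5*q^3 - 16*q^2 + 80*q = (q)*(q^3 - 5*q^2 - 16*q + 80) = q*(q + 4)*(q^2 - 9*q + 20) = q*(q - 5)*(q + 4)*(q - 4)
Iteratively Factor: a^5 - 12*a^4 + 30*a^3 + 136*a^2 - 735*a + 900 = (a - 3)*(a^4 - 9*a^3 + 3*a^2 + 145*a - 300) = (a - 5)*(a - 3)*(a^3 - 4*a^2 - 17*a + 60) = (a - 5)*(a - 3)*(a + 4)*(a^2 - 8*a + 15) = (a - 5)*(a - 3)^2*(a + 4)*(a - 5)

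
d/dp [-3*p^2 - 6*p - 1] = -6*p - 6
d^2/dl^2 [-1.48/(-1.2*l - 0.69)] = 4.2624/(1.2*l + 0.69)^3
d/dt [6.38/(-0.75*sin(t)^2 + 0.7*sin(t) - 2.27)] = (9.57*sin(t) - 4.466)*cos(t)/(0.75*sin(t)^2 - 0.7*sin(t) + 2.27)^2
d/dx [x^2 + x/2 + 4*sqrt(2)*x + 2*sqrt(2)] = 2*x + 1/2 + 4*sqrt(2)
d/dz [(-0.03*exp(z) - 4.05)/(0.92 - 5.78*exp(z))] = -23.4366*exp(z)/(5.78*exp(z) - 0.92)^2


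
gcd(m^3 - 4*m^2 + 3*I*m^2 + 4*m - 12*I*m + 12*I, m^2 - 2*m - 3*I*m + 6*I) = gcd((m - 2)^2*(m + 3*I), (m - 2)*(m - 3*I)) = m - 2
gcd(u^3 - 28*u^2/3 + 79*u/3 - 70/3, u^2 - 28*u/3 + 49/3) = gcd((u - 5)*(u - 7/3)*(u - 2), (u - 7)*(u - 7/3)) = u - 7/3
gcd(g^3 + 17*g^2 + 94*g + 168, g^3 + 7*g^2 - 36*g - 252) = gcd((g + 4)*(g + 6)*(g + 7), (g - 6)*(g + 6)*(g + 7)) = g^2 + 13*g + 42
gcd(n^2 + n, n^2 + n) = n^2 + n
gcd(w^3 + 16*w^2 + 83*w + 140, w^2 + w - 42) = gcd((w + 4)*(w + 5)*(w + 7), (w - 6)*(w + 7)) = w + 7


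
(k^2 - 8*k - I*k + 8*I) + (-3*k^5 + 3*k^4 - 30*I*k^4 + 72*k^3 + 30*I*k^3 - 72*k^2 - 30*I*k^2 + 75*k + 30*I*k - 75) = -3*k^5 + 3*k^4 - 30*I*k^4 + 72*k^3 + 30*I*k^3 - 71*k^2 - 30*I*k^2 + 67*k + 29*I*k - 75 + 8*I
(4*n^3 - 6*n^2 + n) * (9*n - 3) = 36*n^4 - 66*n^3 + 27*n^2 - 3*n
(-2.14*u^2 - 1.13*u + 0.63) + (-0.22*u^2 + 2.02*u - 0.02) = -2.36*u^2 + 0.89*u + 0.61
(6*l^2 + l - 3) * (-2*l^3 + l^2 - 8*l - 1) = -12*l^5 + 4*l^4 - 41*l^3 - 17*l^2 + 23*l + 3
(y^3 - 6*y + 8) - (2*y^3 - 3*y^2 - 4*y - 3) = -y^3 + 3*y^2 - 2*y + 11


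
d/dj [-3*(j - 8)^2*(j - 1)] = 3*(10 - 3*j)*(j - 8)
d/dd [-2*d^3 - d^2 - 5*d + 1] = -6*d^2 - 2*d - 5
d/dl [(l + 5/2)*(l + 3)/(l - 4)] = (l^2 - 8*l - 59/2)/(l^2 - 8*l + 16)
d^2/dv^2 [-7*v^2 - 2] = -14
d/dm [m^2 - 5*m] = 2*m - 5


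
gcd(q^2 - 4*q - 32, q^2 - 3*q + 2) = 1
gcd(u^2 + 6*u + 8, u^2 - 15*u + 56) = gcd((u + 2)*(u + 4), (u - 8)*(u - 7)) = 1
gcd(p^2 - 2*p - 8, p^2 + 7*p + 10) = p + 2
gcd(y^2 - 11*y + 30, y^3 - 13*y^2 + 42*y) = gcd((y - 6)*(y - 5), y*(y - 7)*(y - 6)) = y - 6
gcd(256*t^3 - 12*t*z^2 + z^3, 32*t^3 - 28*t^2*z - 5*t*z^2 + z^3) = -32*t^2 - 4*t*z + z^2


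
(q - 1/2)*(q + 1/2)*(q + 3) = q^3 + 3*q^2 - q/4 - 3/4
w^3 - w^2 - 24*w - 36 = (w - 6)*(w + 2)*(w + 3)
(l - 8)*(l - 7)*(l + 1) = l^3 - 14*l^2 + 41*l + 56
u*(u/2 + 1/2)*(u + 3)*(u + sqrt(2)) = u^4/2 + sqrt(2)*u^3/2 + 2*u^3 + 3*u^2/2 + 2*sqrt(2)*u^2 + 3*sqrt(2)*u/2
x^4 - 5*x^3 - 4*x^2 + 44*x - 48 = (x - 4)*(x - 2)^2*(x + 3)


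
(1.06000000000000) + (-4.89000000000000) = -3.83000000000000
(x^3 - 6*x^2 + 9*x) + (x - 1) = x^3 - 6*x^2 + 10*x - 1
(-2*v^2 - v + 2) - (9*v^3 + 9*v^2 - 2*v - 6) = -9*v^3 - 11*v^2 + v + 8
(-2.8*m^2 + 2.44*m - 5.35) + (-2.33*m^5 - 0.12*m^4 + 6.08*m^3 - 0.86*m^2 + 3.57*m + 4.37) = -2.33*m^5 - 0.12*m^4 + 6.08*m^3 - 3.66*m^2 + 6.01*m - 0.98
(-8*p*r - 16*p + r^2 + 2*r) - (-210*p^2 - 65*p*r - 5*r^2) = 210*p^2 + 57*p*r - 16*p + 6*r^2 + 2*r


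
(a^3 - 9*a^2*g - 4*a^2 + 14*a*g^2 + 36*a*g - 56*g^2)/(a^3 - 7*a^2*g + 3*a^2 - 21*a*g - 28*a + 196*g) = (a - 2*g)/(a + 7)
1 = 1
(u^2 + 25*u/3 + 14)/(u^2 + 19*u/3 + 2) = (3*u + 7)/(3*u + 1)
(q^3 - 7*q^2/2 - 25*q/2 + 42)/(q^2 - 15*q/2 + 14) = (2*q^2 + q - 21)/(2*q - 7)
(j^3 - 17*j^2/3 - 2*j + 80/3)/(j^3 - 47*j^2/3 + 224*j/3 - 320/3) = (j + 2)/(j - 8)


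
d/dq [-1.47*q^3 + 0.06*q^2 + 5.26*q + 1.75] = -4.41*q^2 + 0.12*q + 5.26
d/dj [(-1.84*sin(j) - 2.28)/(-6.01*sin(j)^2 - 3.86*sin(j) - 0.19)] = (-27.4056*sin(j) + 5.5292*cos(2*j) - 13.9804)*cos(j)/(6.01*sin(j)^2 + 3.86*sin(j) + 0.19)^2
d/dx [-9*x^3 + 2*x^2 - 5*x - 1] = -27*x^2 + 4*x - 5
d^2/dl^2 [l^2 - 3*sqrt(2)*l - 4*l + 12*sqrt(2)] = 2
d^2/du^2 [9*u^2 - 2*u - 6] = 18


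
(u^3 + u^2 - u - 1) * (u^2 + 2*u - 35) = u^5 + 3*u^4 - 34*u^3 - 38*u^2 + 33*u + 35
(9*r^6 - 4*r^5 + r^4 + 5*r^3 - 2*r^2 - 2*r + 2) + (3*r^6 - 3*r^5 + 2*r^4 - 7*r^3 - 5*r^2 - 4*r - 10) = 12*r^6 - 7*r^5 + 3*r^4 - 2*r^3 - 7*r^2 - 6*r - 8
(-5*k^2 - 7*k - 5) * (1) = -5*k^2 - 7*k - 5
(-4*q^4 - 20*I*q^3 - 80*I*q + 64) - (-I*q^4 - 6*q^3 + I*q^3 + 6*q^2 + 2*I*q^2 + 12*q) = -4*q^4 + I*q^4 + 6*q^3 - 21*I*q^3 - 6*q^2 - 2*I*q^2 - 12*q - 80*I*q + 64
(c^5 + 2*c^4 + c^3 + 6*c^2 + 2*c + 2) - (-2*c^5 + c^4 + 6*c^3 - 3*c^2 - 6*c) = 3*c^5 + c^4 - 5*c^3 + 9*c^2 + 8*c + 2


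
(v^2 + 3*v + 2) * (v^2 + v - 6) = v^4 + 4*v^3 - v^2 - 16*v - 12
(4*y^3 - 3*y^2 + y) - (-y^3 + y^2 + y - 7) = 5*y^3 - 4*y^2 + 7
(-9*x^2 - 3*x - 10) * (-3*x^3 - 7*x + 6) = 27*x^5 + 9*x^4 + 93*x^3 - 33*x^2 + 52*x - 60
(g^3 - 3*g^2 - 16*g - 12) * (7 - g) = -g^4 + 10*g^3 - 5*g^2 - 100*g - 84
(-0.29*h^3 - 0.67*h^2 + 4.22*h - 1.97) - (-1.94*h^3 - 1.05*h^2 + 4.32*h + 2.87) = 1.65*h^3 + 0.38*h^2 - 0.100000000000001*h - 4.84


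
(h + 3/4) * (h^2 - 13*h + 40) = h^3 - 49*h^2/4 + 121*h/4 + 30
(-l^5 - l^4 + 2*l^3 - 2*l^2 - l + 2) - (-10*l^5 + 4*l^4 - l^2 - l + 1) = 9*l^5 - 5*l^4 + 2*l^3 - l^2 + 1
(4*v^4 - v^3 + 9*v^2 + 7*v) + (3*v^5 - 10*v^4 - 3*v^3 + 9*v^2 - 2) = 3*v^5 - 6*v^4 - 4*v^3 + 18*v^2 + 7*v - 2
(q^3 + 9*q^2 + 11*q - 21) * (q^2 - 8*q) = q^5 + q^4 - 61*q^3 - 109*q^2 + 168*q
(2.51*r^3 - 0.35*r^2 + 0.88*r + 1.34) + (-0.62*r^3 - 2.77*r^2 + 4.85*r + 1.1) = 1.89*r^3 - 3.12*r^2 + 5.73*r + 2.44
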